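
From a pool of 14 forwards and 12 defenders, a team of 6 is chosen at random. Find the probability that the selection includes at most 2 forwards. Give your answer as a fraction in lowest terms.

57/230

There are C(26,6) = 230230 ways to choose the 6.
Favorable selections (at most 2 forwards): C(14,0)·C(12,6) + C(14,1)·C(12,5) + C(14,2)·C(12,4) = 924 + 11088 + 45045 = 57057.
Probability = 57057/230230 = 57/230.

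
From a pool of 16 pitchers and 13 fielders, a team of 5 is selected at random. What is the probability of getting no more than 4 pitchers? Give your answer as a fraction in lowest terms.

419/435

There are C(29,5) = 118755 ways to choose the 5.
The complement is exactly 5 pitchers: C(16,5)·C(13,0) = 4368.
Probability = 1 − 4368/118755 = 114387/118755 = 419/435.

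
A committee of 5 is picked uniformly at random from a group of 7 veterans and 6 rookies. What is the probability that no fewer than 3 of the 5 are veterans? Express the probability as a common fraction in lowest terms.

84/143

Total selections: C(13,5) = 1287.
Favorable selections (no fewer than 3 veterans): C(7,3)·C(6,2) + C(7,4)·C(6,1) + C(7,5)·C(6,0) = 525 + 210 + 21 = 756.
Probability = 756/1287 = 84/143.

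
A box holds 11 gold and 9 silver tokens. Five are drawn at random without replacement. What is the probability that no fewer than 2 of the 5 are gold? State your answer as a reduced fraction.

583/646

There are C(20,5) = 15504 ways to choose the 5.
Count the complement (fewer than 2 gold): C(11,0)·C(9,5) + C(11,1)·C(9,4) = 126 + 1386 = 1512.
Probability = 1 − 1512/15504 = 13992/15504 = 583/646.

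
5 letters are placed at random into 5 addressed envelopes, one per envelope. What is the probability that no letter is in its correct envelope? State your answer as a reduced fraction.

11/30

There are 5! = 120 assignments.
By inclusion-exclusion, assignments with no fixed points: C(5,0)·5! − C(5,1)·4! + C(5,2)·3! − C(5,3)·2! + C(5,4)·1! − C(5,5)·0! = 44.
Probability = 44/120 = 11/30.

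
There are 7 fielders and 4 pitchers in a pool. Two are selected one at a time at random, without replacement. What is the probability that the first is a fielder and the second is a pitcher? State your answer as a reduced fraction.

Multiply the conditional probabilities at each draw: 7/11 · 4/10 = 28/110 = 14/55.

14/55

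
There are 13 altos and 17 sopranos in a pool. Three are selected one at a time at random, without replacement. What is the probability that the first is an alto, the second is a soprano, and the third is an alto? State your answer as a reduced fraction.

Multiply the conditional probabilities at each draw: 13/30 · 17/29 · 12/28 = 2652/24360 = 221/2030.

221/2030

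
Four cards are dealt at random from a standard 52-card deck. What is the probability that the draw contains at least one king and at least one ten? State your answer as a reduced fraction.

There are C(52,4) = 270725 possible draws.
By inclusion-exclusion on the complements, draws missing all kings or all tens: C(48,4) + C(48,4) − C(44,4) = 194580 + 194580 − 135751 = 253409.
So draws with at least one of each: 270725 − 253409 = 17316, probability 17316/270725 = 1332/20825.

1332/20825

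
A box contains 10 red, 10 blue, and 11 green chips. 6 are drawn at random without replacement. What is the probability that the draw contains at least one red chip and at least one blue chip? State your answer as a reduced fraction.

There are C(31,6) = 736281 possible draws.
By inclusion-exclusion on the complements, draws missing all red or all blue: C(21,6) + C(21,6) − C(11,6) = 54264 + 54264 − 462 = 108066.
So draws with at least one of each: 736281 − 108066 = 628215, probability 628215/736281 = 965/1131.

965/1131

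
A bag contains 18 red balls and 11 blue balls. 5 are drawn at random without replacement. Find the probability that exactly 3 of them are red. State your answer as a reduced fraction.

2992/7917

The sample space is all 5-subsets of the 29: C(29,5) = 118755.
Selections with exactly 3 red: choose 3 of the 18 red and 2 of the 11 blue, C(18,3)·C(11,2) = 816·55 = 44880.
Probability = 44880/118755 = 2992/7917.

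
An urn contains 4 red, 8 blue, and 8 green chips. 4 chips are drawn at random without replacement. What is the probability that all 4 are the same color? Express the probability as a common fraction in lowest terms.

There are C(20,4) = 4845 ways to draw 4 chips.
All same color: C(4,4) + C(8,4) + C(8,4) = 1 + 70 + 70 = 141.
Probability = 141/4845 = 47/1615.

47/1615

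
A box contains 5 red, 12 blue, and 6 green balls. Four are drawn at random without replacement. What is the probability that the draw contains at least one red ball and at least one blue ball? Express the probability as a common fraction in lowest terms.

1096/1771

There are C(23,4) = 8855 possible draws.
By inclusion-exclusion on the complements, draws missing all red or all blue: C(18,4) + C(11,4) − C(6,4) = 3060 + 330 − 15 = 3375.
So draws with at least one of each: 8855 − 3375 = 5480, probability 5480/8855 = 1096/1771.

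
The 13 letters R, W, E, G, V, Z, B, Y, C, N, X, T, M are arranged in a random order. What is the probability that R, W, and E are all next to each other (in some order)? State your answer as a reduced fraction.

There are 13! = 6227020800 arrangements.
Treat the three as one block: 11! placements × 3! orders within the block = 39916800·6 = 239500800.
Probability = 239500800/6227020800 = 1/26.

1/26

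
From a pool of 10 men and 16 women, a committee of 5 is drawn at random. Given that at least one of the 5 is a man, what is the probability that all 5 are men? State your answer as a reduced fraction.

63/15353

Work in counts. Selections with at least one man: C(26,5) − C(16,5) = 65780 − 4368 = 61412.
Of those, selections where all 5 are men: C(10,5) = 252.
Conditional probability = 252/61412 = 63/15353.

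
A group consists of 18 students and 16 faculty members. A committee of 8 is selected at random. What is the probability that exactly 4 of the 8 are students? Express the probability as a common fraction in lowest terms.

The sample space is all 8-subsets of the 34: C(34,8) = 18156204.
Selections with exactly 4 students: choose 4 of the 18 students and 4 of the 16 faculty members, C(18,4)·C(16,4) = 3060·1820 = 5569200.
Probability = 5569200/18156204 = 9100/29667.

9100/29667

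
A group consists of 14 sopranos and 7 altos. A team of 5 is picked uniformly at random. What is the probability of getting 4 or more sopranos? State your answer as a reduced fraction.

143/323

Total selections: C(21,5) = 20349.
Favorable selections (4 or more sopranos): C(14,4)·C(7,1) + C(14,5)·C(7,0) = 7007 + 2002 = 9009.
Probability = 9009/20349 = 143/323.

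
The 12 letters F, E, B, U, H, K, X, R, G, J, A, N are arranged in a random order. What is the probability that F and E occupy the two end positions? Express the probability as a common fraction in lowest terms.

1/66

There are 12! = 479001600 arrangements.
Place F and E at the ends in 2 ways, arrange the remaining 10 in 10! = 3628800 ways: 2·3628800 = 7257600.
Probability = 7257600/479001600 = 1/66.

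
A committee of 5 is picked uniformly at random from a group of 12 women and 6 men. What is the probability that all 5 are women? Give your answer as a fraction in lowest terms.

11/119

There are C(18,5) = 8568 possible selections.
Selections with all women: C(12,5) = 792.
Probability = 792/8568 = 11/119.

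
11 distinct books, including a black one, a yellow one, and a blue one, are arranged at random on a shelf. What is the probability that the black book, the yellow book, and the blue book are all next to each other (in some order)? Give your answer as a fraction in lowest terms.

3/55

There are 11! = 39916800 arrangements.
Treat the three as one block: 9! placements × 3! orders within the block = 362880·6 = 2177280.
Probability = 2177280/39916800 = 3/55.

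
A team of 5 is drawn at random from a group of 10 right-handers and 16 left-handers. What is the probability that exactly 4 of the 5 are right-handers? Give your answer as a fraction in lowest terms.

168/3289

Total number of selections: C(26,5) = 65780.
Selections with exactly 4 right-handers: choose 4 of the 10 right-handers and 1 of the 16 left-handers, C(10,4)·C(16,1) = 210·16 = 3360.
Probability = 3360/65780 = 168/3289.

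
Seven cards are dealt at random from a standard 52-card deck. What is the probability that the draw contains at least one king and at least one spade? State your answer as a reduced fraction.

53122231/133784560

There are C(52,7) = 133784560 possible draws.
By inclusion-exclusion on the complements, draws missing all kings or all spades: C(48,7) + C(39,7) − C(36,7) = 73629072 + 15380937 − 8347680 = 80662329.
So draws with at least one of each: 133784560 − 80662329 = 53122231, probability 53122231/133784560.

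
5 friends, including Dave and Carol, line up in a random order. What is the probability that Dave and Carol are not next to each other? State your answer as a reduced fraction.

There are 5! = 120 arrangements.
Arrangements with Dave and Carol adjacent: 2·4! = 48.
So not adjacent: 120 − 48 = 72, probability 72/120 = 3/5.

3/5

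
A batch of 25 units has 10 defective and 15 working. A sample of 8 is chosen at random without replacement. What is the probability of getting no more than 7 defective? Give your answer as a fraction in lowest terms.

There are C(25,8) = 1081575 ways to choose the 8.
The complement is exactly 8 defective: C(10,8)·C(15,0) = 45.
Probability = 1 − 45/1081575 = 1081530/1081575 = 24034/24035.

24034/24035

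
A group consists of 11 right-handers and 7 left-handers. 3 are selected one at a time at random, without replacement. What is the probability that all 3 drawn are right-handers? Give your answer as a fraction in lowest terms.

55/272

Multiply the conditional probabilities at each draw: 11/18 · 10/17 · 9/16 = 990/4896 = 55/272.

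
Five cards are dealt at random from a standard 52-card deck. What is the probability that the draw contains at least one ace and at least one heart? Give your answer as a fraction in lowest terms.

There are C(52,5) = 2598960 possible draws.
By inclusion-exclusion on the complements, draws missing all aces or all hearts: C(48,5) + C(39,5) − C(36,5) = 1712304 + 575757 − 376992 = 1911069.
So draws with at least one of each: 2598960 − 1911069 = 687891, probability 687891/2598960 = 229297/866320.

229297/866320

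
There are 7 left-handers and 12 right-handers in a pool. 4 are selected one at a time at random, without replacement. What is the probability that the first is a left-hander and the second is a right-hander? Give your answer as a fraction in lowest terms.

14/57

Multiply the conditional probabilities at each draw: 7/19 · 12/18 = 84/342 = 14/57.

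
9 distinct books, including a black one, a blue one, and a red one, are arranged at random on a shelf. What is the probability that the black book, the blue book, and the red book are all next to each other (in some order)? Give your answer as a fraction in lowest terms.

There are 9! = 362880 arrangements.
Treat the three as one block: 7! placements × 3! orders within the block = 5040·6 = 30240.
Probability = 30240/362880 = 1/12.

1/12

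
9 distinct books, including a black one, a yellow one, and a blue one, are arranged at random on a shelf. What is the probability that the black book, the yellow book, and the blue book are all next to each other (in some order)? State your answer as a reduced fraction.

There are 9! = 362880 arrangements.
Treat the three as one block: 7! placements × 3! orders within the block = 5040·6 = 30240.
Probability = 30240/362880 = 1/12.

1/12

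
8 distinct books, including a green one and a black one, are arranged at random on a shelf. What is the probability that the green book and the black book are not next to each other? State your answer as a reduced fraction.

There are 8! = 40320 arrangements.
Arrangements with the green book and the black book adjacent: 2·7! = 10080.
So not adjacent: 40320 − 10080 = 30240, probability 30240/40320 = 3/4.

3/4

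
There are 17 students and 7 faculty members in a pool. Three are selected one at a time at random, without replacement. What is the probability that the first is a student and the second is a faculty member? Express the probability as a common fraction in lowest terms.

119/552

Multiply the conditional probabilities at each draw: 17/24 · 7/23 = 119/552.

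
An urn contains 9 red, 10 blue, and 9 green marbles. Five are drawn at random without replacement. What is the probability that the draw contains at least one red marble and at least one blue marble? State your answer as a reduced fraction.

There are C(28,5) = 98280 possible draws.
By inclusion-exclusion on the complements, draws missing all red or all blue: C(19,5) + C(18,5) − C(9,5) = 11628 + 8568 − 126 = 20070.
So draws with at least one of each: 98280 − 20070 = 78210, probability 78210/98280 = 869/1092.

869/1092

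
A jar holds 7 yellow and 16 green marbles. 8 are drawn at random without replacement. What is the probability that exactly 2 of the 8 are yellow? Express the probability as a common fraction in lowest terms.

The sample space is all 8-subsets of the 23: C(23,8) = 490314.
Selections with exactly 2 yellow: choose 2 of the 7 yellow and 6 of the 16 green, C(7,2)·C(16,6) = 21·8008 = 168168.
Probability = 168168/490314 = 2548/7429.

2548/7429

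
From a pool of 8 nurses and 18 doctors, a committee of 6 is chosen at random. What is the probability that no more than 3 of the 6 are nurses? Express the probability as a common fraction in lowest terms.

There are C(26,6) = 230230 ways to choose the 6.
Favorable selections (no more than 3 nurses): C(8,0)·C(18,6) + C(8,1)·C(18,5) + C(8,2)·C(18,4) + C(8,3)·C(18,3) = 18564 + 68544 + 85680 + 45696 = 218484.
Probability = 218484/230230 = 15606/16445.

15606/16445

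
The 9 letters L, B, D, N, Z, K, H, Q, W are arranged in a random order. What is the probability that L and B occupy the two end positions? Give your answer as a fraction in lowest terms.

There are 9! = 362880 arrangements.
Place L and B at the ends in 2 ways, arrange the remaining 7 in 7! = 5040 ways: 2·5040 = 10080.
Probability = 10080/362880 = 1/36.

1/36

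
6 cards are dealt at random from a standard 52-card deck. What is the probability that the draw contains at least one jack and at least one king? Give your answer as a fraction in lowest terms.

718637/5089630

There are C(52,6) = 20358520 possible draws.
By inclusion-exclusion on the complements, draws missing all jacks or all kings: C(48,6) + C(48,6) − C(44,6) = 12271512 + 12271512 − 7059052 = 17483972.
So draws with at least one of each: 20358520 − 17483972 = 2874548, probability 2874548/20358520 = 718637/5089630.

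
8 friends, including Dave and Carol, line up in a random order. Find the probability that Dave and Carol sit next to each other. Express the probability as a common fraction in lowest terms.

1/4

There are 8! = 40320 arrangements.
Treat Dave and Carol as a block: 7! arrangements of the blocks × 2 orders within the block = 2·5040 = 10080.
Probability = 10080/40320 = 1/4.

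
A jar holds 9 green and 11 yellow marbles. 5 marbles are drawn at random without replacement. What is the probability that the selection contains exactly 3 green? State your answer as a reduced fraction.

385/1292

The sample space is all 5-subsets of the 20: C(20,5) = 15504.
Selections with exactly 3 green: choose 3 of the 9 green and 2 of the 11 yellow, C(9,3)·C(11,2) = 84·55 = 4620.
Probability = 4620/15504 = 385/1292.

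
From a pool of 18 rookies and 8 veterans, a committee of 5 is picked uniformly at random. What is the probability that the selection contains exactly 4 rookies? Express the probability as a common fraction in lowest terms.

Total number of selections: C(26,5) = 65780.
Selections with exactly 4 rookies: choose 4 of the 18 rookies and 1 of the 8 veterans, C(18,4)·C(8,1) = 3060·8 = 24480.
Probability = 24480/65780 = 1224/3289.

1224/3289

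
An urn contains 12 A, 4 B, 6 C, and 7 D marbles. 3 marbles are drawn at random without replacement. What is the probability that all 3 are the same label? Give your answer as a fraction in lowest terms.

There are C(29,3) = 3654 ways to draw 3 marbles.
All same label: C(12,3) + C(4,3) + C(6,3) + C(7,3) = 220 + 4 + 20 + 35 = 279.
Probability = 279/3654 = 31/406.

31/406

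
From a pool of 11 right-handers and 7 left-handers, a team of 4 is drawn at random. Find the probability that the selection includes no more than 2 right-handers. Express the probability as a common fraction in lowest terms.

35/68

Total selections: C(18,4) = 3060.
Favorable selections (no more than 2 right-handers): C(11,0)·C(7,4) + C(11,1)·C(7,3) + C(11,2)·C(7,2) = 35 + 385 + 1155 = 1575.
Probability = 1575/3060 = 35/68.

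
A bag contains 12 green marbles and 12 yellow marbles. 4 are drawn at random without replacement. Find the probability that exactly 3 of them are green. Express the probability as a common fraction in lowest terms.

There are C(24,4) = 10626 ways to choose 4 from 24.
Selections with exactly 3 green: choose 3 of the 12 green and 1 of the 12 yellow, C(12,3)·C(12,1) = 220·12 = 2640.
Probability = 2640/10626 = 40/161.

40/161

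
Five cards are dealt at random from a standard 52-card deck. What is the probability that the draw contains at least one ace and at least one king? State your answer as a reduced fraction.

There are C(52,5) = 2598960 possible draws.
By inclusion-exclusion on the complements, draws missing all aces or all kings: C(48,5) + C(48,5) − C(44,5) = 1712304 + 1712304 − 1086008 = 2338600.
So draws with at least one of each: 2598960 − 2338600 = 260360, probability 260360/2598960 = 6509/64974.

6509/64974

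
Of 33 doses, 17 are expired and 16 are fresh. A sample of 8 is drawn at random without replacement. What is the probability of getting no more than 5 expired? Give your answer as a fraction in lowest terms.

154661/178002

Total selections: C(33,8) = 13884156.
Count the complement (more than 5 expired): C(17,6)·C(16,2) + C(17,7)·C(16,1) + C(17,8)·C(16,0) = 1485120 + 311168 + 24310 = 1820598.
Probability = 1 − 1820598/13884156 = 12063558/13884156 = 154661/178002.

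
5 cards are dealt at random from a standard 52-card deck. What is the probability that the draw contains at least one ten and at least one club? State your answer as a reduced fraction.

There are C(52,5) = 2598960 possible draws.
By inclusion-exclusion on the complements, draws missing all tens or all clubs: C(48,5) + C(39,5) − C(36,5) = 1712304 + 575757 − 376992 = 1911069.
So draws with at least one of each: 2598960 − 1911069 = 687891, probability 687891/2598960 = 229297/866320.

229297/866320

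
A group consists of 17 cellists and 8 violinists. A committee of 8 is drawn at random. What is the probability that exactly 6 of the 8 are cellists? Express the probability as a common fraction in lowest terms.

There are C(25,8) = 1081575 ways to choose 8 from 25.
Selections with exactly 6 cellists: choose 6 of the 17 cellists and 2 of the 8 violinists, C(17,6)·C(8,2) = 12376·28 = 346528.
Probability = 346528/1081575.

346528/1081575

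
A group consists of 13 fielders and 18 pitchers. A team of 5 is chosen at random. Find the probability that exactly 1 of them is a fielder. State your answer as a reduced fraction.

4420/18879

The sample space is all 5-subsets of the 31: C(31,5) = 169911.
Selections with exactly 1 fielder: choose 1 of the 13 fielders and 4 of the 18 pitchers, C(13,1)·C(18,4) = 13·3060 = 39780.
Probability = 39780/169911 = 4420/18879.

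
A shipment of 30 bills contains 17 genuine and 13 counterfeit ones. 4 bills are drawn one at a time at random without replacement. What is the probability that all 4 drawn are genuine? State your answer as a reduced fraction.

68/783

Multiply the conditional probabilities at each draw: 17/30 · 16/29 · 15/28 · 14/27 = 57120/657720 = 68/783.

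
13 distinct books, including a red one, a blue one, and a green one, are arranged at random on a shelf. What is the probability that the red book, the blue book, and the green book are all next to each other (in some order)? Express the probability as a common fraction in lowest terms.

1/26

There are 13! = 6227020800 arrangements.
Treat the three as one block: 11! placements × 3! orders within the block = 39916800·6 = 239500800.
Probability = 239500800/6227020800 = 1/26.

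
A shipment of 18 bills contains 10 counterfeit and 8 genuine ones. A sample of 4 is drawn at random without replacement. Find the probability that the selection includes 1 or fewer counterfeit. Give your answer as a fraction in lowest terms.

7/34

There are C(18,4) = 3060 ways to choose the 4.
Favorable selections (1 or fewer counterfeit): C(10,0)·C(8,4) + C(10,1)·C(8,3) = 70 + 560 = 630.
Probability = 630/3060 = 7/34.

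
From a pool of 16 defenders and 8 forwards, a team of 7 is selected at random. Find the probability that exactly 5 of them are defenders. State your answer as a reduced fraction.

5096/14421

Total number of selections: C(24,7) = 346104.
Selections with exactly 5 defenders: choose 5 of the 16 defenders and 2 of the 8 forwards, C(16,5)·C(8,2) = 4368·28 = 122304.
Probability = 122304/346104 = 5096/14421.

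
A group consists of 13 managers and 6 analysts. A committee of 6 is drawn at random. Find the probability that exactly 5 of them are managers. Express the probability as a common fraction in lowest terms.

1287/4522

Total number of selections: C(19,6) = 27132.
Selections with exactly 5 managers: choose 5 of the 13 managers and 1 of the 6 analysts, C(13,5)·C(6,1) = 1287·6 = 7722.
Probability = 7722/27132 = 1287/4522.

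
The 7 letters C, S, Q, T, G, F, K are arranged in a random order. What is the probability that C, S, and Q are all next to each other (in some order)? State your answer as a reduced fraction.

There are 7! = 5040 arrangements.
Treat the three as one block: 5! placements × 3! orders within the block = 120·6 = 720.
Probability = 720/5040 = 1/7.

1/7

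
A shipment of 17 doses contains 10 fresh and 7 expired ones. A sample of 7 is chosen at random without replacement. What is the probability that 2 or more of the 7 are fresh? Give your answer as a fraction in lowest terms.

19377/19448

There are C(17,7) = 19448 ways to choose the 7.
Count the complement (fewer than 2 fresh): C(10,0)·C(7,7) + C(10,1)·C(7,6) = 1 + 70 = 71.
Probability = 1 − 71/19448 = 19377/19448.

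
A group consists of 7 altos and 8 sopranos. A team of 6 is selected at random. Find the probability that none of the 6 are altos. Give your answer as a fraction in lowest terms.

4/715

There are C(15,6) = 5005 possible selections.
Selections with no altos (all sopranos): C(8,6) = 28.
Probability = 28/5005 = 4/715.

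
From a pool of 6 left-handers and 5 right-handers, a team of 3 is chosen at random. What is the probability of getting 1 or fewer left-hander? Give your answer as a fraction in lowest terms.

Total selections: C(11,3) = 165.
Favorable selections (1 or fewer left-hander): C(6,0)·C(5,3) + C(6,1)·C(5,2) = 10 + 60 = 70.
Probability = 70/165 = 14/33.

14/33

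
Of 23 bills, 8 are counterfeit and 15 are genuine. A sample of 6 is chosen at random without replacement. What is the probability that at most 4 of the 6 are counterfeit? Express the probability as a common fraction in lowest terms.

There are C(23,6) = 100947 ways to choose the 6.
Count the complement (more than 4 counterfeit): C(8,5)·C(15,1) + C(8,6)·C(15,0) = 840 + 28 = 868.
Probability = 1 − 868/100947 = 100079/100947 = 14297/14421.

14297/14421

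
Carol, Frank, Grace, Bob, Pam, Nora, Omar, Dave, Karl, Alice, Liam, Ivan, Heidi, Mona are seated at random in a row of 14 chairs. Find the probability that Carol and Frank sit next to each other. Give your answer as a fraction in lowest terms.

There are 14! = 87178291200 arrangements.
Treat Carol and Frank as a block: 13! arrangements of the blocks × 2 orders within the block = 2·6227020800 = 12454041600.
Probability = 12454041600/87178291200 = 1/7.

1/7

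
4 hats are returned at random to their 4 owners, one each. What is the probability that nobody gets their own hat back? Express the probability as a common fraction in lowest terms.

3/8

There are 4! = 24 assignments.
By inclusion-exclusion, assignments with no fixed points: C(4,0)·4! − C(4,1)·3! + C(4,2)·2! − C(4,3)·1! + C(4,4)·0! = 9.
Probability = 9/24 = 3/8.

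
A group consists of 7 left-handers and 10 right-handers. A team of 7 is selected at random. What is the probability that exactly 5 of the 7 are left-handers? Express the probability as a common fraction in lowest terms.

Total number of selections: C(17,7) = 19448.
Selections with exactly 5 left-handers: choose 5 of the 7 left-handers and 2 of the 10 right-handers, C(7,5)·C(10,2) = 21·45 = 945.
Probability = 945/19448.

945/19448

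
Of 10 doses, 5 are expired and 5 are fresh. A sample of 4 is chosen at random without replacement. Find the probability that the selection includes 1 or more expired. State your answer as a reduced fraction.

There are C(10,4) = 210 ways to choose the 4.
The complement is all 4 are fresh: C(5,4) = 5.
Probability = 1 − 5/210 = 205/210 = 41/42.

41/42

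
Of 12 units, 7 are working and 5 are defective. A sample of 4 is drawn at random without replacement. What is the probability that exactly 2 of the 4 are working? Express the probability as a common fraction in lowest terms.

There are C(12,4) = 495 ways to choose 4 from 12.
Selections with exactly 2 working: choose 2 of the 7 working and 2 of the 5 defective, C(7,2)·C(5,2) = 21·10 = 210.
Probability = 210/495 = 14/33.

14/33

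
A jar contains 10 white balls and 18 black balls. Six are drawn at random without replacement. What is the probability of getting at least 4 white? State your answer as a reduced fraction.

439/4485

There are C(28,6) = 376740 ways to choose the 6.
Favorable selections (at least 4 white): C(10,4)·C(18,2) + C(10,5)·C(18,1) + C(10,6)·C(18,0) = 32130 + 4536 + 210 = 36876.
Probability = 36876/376740 = 439/4485.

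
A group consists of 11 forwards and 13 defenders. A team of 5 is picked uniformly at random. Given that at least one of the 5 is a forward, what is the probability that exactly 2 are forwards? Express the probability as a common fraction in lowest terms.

Work in counts. Selections with at least one forward: C(24,5) − C(13,5) = 42504 − 1287 = 41217.
Of those, selections where exactly 2 are forwards: C(11,2)·C(13,3) = 55·286 = 15730.
Conditional probability = 15730/41217 = 1430/3747.

1430/3747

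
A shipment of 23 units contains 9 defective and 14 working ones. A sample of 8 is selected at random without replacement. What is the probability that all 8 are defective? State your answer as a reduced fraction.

3/163438

There are C(23,8) = 490314 possible selections.
Selections with all defective: C(9,8) = 9.
Probability = 9/490314 = 3/163438.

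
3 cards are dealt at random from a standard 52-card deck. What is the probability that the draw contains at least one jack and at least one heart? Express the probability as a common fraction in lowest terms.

There are C(52,3) = 22100 possible draws.
By inclusion-exclusion on the complements, draws missing all jacks or all hearts: C(48,3) + C(39,3) − C(36,3) = 17296 + 9139 − 7140 = 19295.
So draws with at least one of each: 22100 − 19295 = 2805, probability 2805/22100 = 33/260.

33/260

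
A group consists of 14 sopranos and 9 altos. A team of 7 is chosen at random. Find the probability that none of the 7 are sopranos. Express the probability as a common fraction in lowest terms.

12/81719

There are C(23,7) = 245157 possible selections.
Selections with no sopranos (all altos): C(9,7) = 36.
Probability = 36/245157 = 12/81719.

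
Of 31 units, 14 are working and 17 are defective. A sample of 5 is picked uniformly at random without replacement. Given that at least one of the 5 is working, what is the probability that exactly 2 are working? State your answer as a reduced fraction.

Work in counts. Selections with at least one working: C(31,5) − C(17,5) = 169911 − 6188 = 163723.
Of those, selections where exactly 2 are working: C(14,2)·C(17,3) = 91·680 = 61880.
Conditional probability = 61880/163723 = 8840/23389.

8840/23389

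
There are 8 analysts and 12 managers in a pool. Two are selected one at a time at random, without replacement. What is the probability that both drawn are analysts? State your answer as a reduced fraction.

Multiply the conditional probabilities at each draw: 8/20 · 7/19 = 56/380 = 14/95.

14/95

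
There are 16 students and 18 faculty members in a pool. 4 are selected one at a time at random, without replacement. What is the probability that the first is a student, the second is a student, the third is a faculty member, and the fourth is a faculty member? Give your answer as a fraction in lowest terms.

45/682

Multiply the conditional probabilities at each draw: 16/34 · 15/33 · 18/32 · 17/31 = 73440/1113024 = 45/682.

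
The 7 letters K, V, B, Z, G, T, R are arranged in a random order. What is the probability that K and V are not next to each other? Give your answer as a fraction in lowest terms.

There are 7! = 5040 arrangements.
Arrangements with K and V adjacent: 2·6! = 1440.
So not adjacent: 5040 − 1440 = 3600, probability 3600/5040 = 5/7.

5/7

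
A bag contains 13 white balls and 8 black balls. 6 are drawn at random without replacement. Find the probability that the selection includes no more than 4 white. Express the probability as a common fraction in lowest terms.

503/646

Total selections: C(21,6) = 54264.
Count the complement (more than 4 white): C(13,5)·C(8,1) + C(13,6)·C(8,0) = 10296 + 1716 = 12012.
Probability = 1 − 12012/54264 = 42252/54264 = 503/646.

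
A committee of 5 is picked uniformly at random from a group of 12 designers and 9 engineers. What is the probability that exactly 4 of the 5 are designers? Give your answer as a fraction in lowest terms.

495/2261

Total number of selections: C(21,5) = 20349.
Selections with exactly 4 designers: choose 4 of the 12 designers and 1 of the 9 engineers, C(12,4)·C(9,1) = 495·9 = 4455.
Probability = 4455/20349 = 495/2261.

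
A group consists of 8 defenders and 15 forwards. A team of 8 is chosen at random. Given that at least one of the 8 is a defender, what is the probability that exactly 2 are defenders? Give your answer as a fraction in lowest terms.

12740/43989

Work in counts. Selections with at least one defender: C(23,8) − C(15,8) = 490314 − 6435 = 483879.
Of those, selections where exactly 2 are defenders: C(8,2)·C(15,6) = 28·5005 = 140140.
Conditional probability = 140140/483879 = 12740/43989.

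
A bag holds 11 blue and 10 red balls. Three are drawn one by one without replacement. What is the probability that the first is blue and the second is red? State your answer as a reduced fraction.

11/42

Multiply the conditional probabilities at each draw: 11/21 · 10/20 = 110/420 = 11/42.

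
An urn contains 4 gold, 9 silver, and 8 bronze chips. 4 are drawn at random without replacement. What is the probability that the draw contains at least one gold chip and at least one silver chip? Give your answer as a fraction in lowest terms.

212/399

There are C(21,4) = 5985 possible draws.
By inclusion-exclusion on the complements, draws missing all gold or all silver: C(17,4) + C(12,4) − C(8,4) = 2380 + 495 − 70 = 2805.
So draws with at least one of each: 5985 − 2805 = 3180, probability 3180/5985 = 212/399.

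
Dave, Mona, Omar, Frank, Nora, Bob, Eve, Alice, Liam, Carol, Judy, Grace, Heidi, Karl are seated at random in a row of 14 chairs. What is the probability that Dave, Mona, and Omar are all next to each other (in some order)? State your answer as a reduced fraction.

3/91

There are 14! = 87178291200 arrangements.
Treat the three as one block: 12! placements × 3! orders within the block = 479001600·6 = 2874009600.
Probability = 2874009600/87178291200 = 3/91.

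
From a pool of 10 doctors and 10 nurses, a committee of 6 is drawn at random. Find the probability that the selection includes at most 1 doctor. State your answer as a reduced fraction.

91/1292

Total selections: C(20,6) = 38760.
Favorable selections (at most 1 doctor): C(10,0)·C(10,6) + C(10,1)·C(10,5) = 210 + 2520 = 2730.
Probability = 2730/38760 = 91/1292.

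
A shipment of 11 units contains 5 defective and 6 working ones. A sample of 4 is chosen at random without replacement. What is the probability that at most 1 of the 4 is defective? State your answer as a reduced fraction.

There are C(11,4) = 330 ways to choose the 4.
Favorable selections (at most 1 defective): C(5,0)·C(6,4) + C(5,1)·C(6,3) = 15 + 100 = 115.
Probability = 115/330 = 23/66.

23/66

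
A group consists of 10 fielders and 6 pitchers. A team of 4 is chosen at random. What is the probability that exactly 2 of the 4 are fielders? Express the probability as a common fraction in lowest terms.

Total number of selections: C(16,4) = 1820.
Selections with exactly 2 fielders: choose 2 of the 10 fielders and 2 of the 6 pitchers, C(10,2)·C(6,2) = 45·15 = 675.
Probability = 675/1820 = 135/364.

135/364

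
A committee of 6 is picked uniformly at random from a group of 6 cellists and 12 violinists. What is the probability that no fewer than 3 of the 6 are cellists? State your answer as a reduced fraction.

1821/6188

There are C(18,6) = 18564 ways to choose the 6.
Count the complement (fewer than 3 cellists): C(6,0)·C(12,6) + C(6,1)·C(12,5) + C(6,2)·C(12,4) = 924 + 4752 + 7425 = 13101.
Probability = 1 − 13101/18564 = 5463/18564 = 1821/6188.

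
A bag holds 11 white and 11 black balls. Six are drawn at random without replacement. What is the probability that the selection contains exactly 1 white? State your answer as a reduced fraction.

Total number of selections: C(22,6) = 74613.
Selections with exactly 1 white: choose 1 of the 11 white and 5 of the 11 black, C(11,1)·C(11,5) = 11·462 = 5082.
Probability = 5082/74613 = 22/323.

22/323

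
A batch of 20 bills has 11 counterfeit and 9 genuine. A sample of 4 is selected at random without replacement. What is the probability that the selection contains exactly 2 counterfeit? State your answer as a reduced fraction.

Total number of selections: C(20,4) = 4845.
Selections with exactly 2 counterfeit: choose 2 of the 11 counterfeit and 2 of the 9 genuine, C(11,2)·C(9,2) = 55·36 = 1980.
Probability = 1980/4845 = 132/323.

132/323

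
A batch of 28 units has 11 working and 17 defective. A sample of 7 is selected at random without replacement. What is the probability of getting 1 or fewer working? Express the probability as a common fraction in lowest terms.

There are C(28,7) = 1184040 ways to choose the 7.
Favorable selections (1 or fewer working): C(11,0)·C(17,7) + C(11,1)·C(17,6) = 19448 + 136136 = 155584.
Probability = 155584/1184040 = 136/1035.

136/1035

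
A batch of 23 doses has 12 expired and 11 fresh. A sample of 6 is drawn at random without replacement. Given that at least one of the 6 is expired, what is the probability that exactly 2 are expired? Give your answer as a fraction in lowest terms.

Work in counts. Selections with at least one expired: C(23,6) − C(11,6) = 100947 − 462 = 100485.
Of those, selections where exactly 2 are expired: C(12,2)·C(11,4) = 66·330 = 21780.
Conditional probability = 21780/100485 = 44/203.

44/203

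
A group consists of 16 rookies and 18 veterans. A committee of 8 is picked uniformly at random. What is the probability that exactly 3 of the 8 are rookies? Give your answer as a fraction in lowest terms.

Total number of selections: C(34,8) = 18156204.
Selections with exactly 3 rookies: choose 3 of the 16 rookies and 5 of the 18 veterans, C(16,3)·C(18,5) = 560·8568 = 4798080.
Probability = 4798080/18156204 = 7840/29667.

7840/29667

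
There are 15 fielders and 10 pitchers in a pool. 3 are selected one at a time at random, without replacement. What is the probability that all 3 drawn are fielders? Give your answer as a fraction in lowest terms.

91/460

Multiply the conditional probabilities at each draw: 15/25 · 14/24 · 13/23 = 2730/13800 = 91/460.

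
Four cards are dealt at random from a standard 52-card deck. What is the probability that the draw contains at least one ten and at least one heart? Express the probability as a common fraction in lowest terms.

52799/270725

There are C(52,4) = 270725 possible draws.
By inclusion-exclusion on the complements, draws missing all tens or all hearts: C(48,4) + C(39,4) − C(36,4) = 194580 + 82251 − 58905 = 217926.
So draws with at least one of each: 270725 − 217926 = 52799, probability 52799/270725.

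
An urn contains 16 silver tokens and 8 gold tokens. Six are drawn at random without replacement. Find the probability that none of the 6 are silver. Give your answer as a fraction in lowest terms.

There are C(24,6) = 134596 possible selections.
Selections with no silver (all gold): C(8,6) = 28.
Probability = 28/134596 = 1/4807.

1/4807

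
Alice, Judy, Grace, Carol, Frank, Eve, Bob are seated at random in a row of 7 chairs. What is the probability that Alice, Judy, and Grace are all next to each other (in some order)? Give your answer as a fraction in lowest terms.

There are 7! = 5040 arrangements.
Treat the three as one block: 5! placements × 3! orders within the block = 120·6 = 720.
Probability = 720/5040 = 1/7.

1/7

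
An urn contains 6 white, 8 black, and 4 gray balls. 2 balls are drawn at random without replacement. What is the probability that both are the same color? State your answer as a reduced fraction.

There are C(18,2) = 153 ways to draw 2 balls.
All same color: C(6,2) + C(8,2) + C(4,2) = 15 + 28 + 6 = 49.
Probability = 49/153.

49/153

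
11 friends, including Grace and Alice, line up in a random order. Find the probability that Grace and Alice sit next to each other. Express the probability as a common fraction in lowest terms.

2/11

There are 11! = 39916800 arrangements.
Treat Grace and Alice as a block: 10! arrangements of the blocks × 2 orders within the block = 2·3628800 = 7257600.
Probability = 7257600/39916800 = 2/11.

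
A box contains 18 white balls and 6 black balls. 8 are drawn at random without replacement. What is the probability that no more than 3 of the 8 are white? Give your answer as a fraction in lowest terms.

3/437

There are C(24,8) = 735471 ways to choose the 8.
Favorable selections (no more than 3 white): C(18,2)·C(6,6) + C(18,3)·C(6,5) = 153 + 4896 = 5049.
Probability = 5049/735471 = 3/437.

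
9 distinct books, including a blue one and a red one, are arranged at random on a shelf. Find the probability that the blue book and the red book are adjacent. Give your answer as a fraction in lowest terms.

2/9

There are 9! = 362880 arrangements.
Treat the blue book and the red book as a block: 8! arrangements of the blocks × 2 orders within the block = 2·40320 = 80640.
Probability = 80640/362880 = 2/9.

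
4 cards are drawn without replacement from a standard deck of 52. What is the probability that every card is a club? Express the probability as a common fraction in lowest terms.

There are C(52,4) = 270725 possible 4-card hands.
Hands that are all clubs: C(13,4) = 715.
Probability = 715/270725 = 11/4165.

11/4165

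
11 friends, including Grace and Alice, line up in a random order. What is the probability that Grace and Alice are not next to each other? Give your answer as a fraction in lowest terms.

There are 11! = 39916800 arrangements.
Arrangements with Grace and Alice adjacent: 2·10! = 7257600.
So not adjacent: 39916800 − 7257600 = 32659200, probability 32659200/39916800 = 9/11.

9/11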